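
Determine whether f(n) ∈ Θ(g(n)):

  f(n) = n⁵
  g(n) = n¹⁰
False

f(n) = n⁵ is O(n⁵), and g(n) = n¹⁰ is O(n¹⁰).
Since they have different growth rates, f(n) = Θ(g(n)) is false.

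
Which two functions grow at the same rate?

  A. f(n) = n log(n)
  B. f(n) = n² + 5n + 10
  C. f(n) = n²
B and C

Examining each function:
  A. n log(n) is O(n log n)
  B. n² + 5n + 10 is O(n²)
  C. n² is O(n²)

Functions B and C both have the same complexity class.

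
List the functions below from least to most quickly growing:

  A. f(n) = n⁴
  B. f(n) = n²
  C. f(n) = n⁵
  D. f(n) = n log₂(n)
D < B < A < C

Comparing growth rates:
D = n log₂(n) is O(n log n)
B = n² is O(n²)
A = n⁴ is O(n⁴)
C = n⁵ is O(n⁵)

Therefore, the order from slowest to fastest is: D < B < A < C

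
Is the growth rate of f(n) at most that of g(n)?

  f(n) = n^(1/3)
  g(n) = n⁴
True

f(n) = n^(1/3) is O(n^(1/3)), and g(n) = n⁴ is O(n⁴).
Since O(n^(1/3)) ⊆ O(n⁴) (f grows no faster than g), f(n) = O(g(n)) is true.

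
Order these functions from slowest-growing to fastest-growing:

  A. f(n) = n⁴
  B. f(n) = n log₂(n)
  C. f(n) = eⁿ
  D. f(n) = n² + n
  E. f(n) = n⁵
B < D < A < E < C

Comparing growth rates:
B = n log₂(n) is O(n log n)
D = n² + n is O(n²)
A = n⁴ is O(n⁴)
E = n⁵ is O(n⁵)
C = eⁿ is O(eⁿ)

Therefore, the order from slowest to fastest is: B < D < A < E < C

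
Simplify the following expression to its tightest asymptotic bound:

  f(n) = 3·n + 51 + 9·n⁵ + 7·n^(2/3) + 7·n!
Θ(n!)

Order the terms by growth rate: 51 ≺ 7·n^(2/3) ≺ 3·n ≺ 9·n⁵ ≺ 7·n!.
The fastest-growing term 7·n! dominates as n → ∞; dropping its constant factor gives Θ(n!).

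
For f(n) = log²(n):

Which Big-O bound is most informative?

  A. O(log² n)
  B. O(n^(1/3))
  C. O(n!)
A

f(n) = log²(n) is O(log² n).
All listed options are valid Big-O bounds (upper bounds),
but O(log² n) is the tightest (smallest valid bound).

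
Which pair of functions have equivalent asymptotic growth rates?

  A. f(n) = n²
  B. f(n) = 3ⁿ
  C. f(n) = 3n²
A and C

Examining each function:
  A. n² is O(n²)
  B. 3ⁿ is O(3ⁿ)
  C. 3n² is O(n²)

Functions A and C both have the same complexity class.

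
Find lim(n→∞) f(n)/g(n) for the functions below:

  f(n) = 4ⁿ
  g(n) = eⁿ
∞

Since 4ⁿ (O(4ⁿ)) grows faster than eⁿ (O(eⁿ)),
the ratio f(n)/g(n) → ∞ as n → ∞.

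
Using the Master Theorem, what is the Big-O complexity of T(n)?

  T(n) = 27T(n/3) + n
Θ(n³)

Master Theorem: a = 27, b = 3, f(n) = n.
Compute the critical exponent d = log₃(27) = 3.
Compare f(n) = Θ(n) against n^d:
  k = 1 < d = 3, so f(n) = O(n^(d-ε)) — Case 1.
  The recursion cost dominates: T(n) = Θ(n^d) = Θ(n³).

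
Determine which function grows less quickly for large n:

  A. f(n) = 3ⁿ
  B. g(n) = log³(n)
B

f(n) = 3ⁿ is O(3ⁿ), while g(n) = log³(n) is O(log³ n).
Since O(log³ n) grows slower than O(3ⁿ), g(n) is dominated.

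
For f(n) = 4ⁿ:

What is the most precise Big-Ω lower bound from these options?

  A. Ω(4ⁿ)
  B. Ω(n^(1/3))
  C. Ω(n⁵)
A

f(n) = 4ⁿ is Ω(4ⁿ).
All listed options are valid Big-Ω bounds (lower bounds),
but Ω(4ⁿ) is the tightest (largest valid bound).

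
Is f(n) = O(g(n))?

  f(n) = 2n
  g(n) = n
True

f(n) = 2n and g(n) = n are both O(n).
Big-O permits equal growth rates (f ≤ c·g for some c), so f(n) = O(g(n)) is true.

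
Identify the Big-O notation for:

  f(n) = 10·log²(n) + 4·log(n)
O(log² n)

The dominant term in 10·log²(n) + 4·log(n) is 10·log²(n), which is Θ(log² n).
Lower-order terms (4·log(n)) are asymptotically negligible.
Constants are absorbed, so the tightest bound is O(log² n).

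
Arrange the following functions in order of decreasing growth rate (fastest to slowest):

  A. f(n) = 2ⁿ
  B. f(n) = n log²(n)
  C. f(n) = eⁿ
C > A > B

Comparing growth rates:
C = eⁿ is O(eⁿ)
A = 2ⁿ is O(2ⁿ)
B = n log²(n) is O(n log² n)

Therefore, the order from fastest to slowest is: C > A > B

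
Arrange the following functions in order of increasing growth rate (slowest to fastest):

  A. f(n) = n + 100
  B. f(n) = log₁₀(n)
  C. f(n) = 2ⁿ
B < A < C

Comparing growth rates:
B = log₁₀(n) is O(log n)
A = n + 100 is O(n)
C = 2ⁿ is O(2ⁿ)

Therefore, the order from slowest to fastest is: B < A < C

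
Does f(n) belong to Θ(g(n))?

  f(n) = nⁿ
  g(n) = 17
False

f(n) = nⁿ is O(nⁿ), and g(n) = 17 is O(1).
Since they have different growth rates, f(n) = Θ(g(n)) is false.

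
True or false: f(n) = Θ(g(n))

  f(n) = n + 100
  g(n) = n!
False

f(n) = n + 100 is O(n), and g(n) = n! is O(n!).
Since they have different growth rates, f(n) = Θ(g(n)) is false.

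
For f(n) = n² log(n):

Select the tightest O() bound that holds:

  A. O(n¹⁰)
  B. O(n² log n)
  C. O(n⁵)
B

f(n) = n² log(n) is O(n² log n).
All listed options are valid Big-O bounds (upper bounds),
but O(n² log n) is the tightest (smallest valid bound).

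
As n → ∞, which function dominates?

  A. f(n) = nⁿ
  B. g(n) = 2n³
A

f(n) = nⁿ is O(nⁿ), while g(n) = 2n³ is O(n³).
Since O(nⁿ) grows faster than O(n³), f(n) dominates.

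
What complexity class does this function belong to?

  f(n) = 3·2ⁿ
O(2ⁿ)

The dominant term in 3·2ⁿ is 3·2ⁿ, which is Θ(2ⁿ).
Constants are absorbed, so the tightest bound is O(2ⁿ).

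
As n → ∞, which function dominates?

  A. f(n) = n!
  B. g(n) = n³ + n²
A

f(n) = n! is O(n!), while g(n) = n³ + n² is O(n³).
Since O(n!) grows faster than O(n³), f(n) dominates.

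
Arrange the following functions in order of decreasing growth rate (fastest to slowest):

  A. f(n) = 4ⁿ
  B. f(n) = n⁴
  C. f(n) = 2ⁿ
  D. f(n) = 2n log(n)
A > C > B > D

Comparing growth rates:
A = 4ⁿ is O(4ⁿ)
C = 2ⁿ is O(2ⁿ)
B = n⁴ is O(n⁴)
D = 2n log(n) is O(n log n)

Therefore, the order from fastest to slowest is: A > C > B > D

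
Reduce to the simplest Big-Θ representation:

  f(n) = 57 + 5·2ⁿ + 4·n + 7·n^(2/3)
Θ(2ⁿ)

Order the terms by growth rate: 57 ≺ 7·n^(2/3) ≺ 4·n ≺ 5·2ⁿ.
The fastest-growing term 5·2ⁿ dominates as n → ∞; dropping its constant factor gives Θ(2ⁿ).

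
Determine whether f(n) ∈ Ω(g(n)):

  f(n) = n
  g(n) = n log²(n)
False

f(n) = n is O(n), and g(n) = n log²(n) is O(n log² n).
Since O(n) grows slower than O(n log² n), f(n) = Ω(g(n)) is false.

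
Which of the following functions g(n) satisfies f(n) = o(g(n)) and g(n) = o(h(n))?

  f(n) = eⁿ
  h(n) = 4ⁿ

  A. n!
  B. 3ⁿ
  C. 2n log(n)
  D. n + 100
B

We need g(n) with eⁿ = o(g(n)) and g(n) = o(4ⁿ), i.e. O(eⁿ) ≺ g ≺ O(4ⁿ).
Check each option:
  A. n! — O(n!) does not grow strictly slower than h(n)
  B. 3ⁿ — O(3ⁿ) is strictly between O(eⁿ) and O(4ⁿ) ✓
  C. 2n log(n) — O(n log n) does not grow strictly faster than f(n)
  D. n + 100 — O(n) does not grow strictly faster than f(n)

Only option B (3ⁿ) lies strictly between.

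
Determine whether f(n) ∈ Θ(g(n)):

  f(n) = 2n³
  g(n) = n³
True

f(n) = 2n³ and g(n) = n³ are both O(n³).
Since they have the same asymptotic growth rate, f(n) = Θ(g(n)) is true.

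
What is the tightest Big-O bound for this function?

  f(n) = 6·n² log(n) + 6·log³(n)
O(n² log n)

The dominant term in 6·n² log(n) + 6·log³(n) is 6·n² log(n), which is Θ(n² log n).
Lower-order terms (6·log³(n)) are asymptotically negligible.
Constants are absorbed, so the tightest bound is O(n² log n).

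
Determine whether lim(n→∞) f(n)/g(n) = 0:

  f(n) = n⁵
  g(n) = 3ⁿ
True

f(n) = n⁵ is O(n⁵), and g(n) = 3ⁿ is O(3ⁿ).
Since O(n⁵) grows strictly slower than O(3ⁿ), f(n) = o(g(n)) is true.
This means lim(n→∞) f(n)/g(n) = 0.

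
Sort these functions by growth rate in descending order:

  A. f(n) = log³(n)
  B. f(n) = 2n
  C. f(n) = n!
C > B > A

Comparing growth rates:
C = n! is O(n!)
B = 2n is O(n)
A = log³(n) is O(log³ n)

Therefore, the order from fastest to slowest is: C > B > A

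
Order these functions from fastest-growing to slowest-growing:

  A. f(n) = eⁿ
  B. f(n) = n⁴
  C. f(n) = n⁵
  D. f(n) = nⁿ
D > A > C > B

Comparing growth rates:
D = nⁿ is O(nⁿ)
A = eⁿ is O(eⁿ)
C = n⁵ is O(n⁵)
B = n⁴ is O(n⁴)

Therefore, the order from fastest to slowest is: D > A > C > B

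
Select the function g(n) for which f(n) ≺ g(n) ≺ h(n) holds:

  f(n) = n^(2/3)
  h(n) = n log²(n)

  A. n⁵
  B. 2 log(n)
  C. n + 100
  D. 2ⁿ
C

We need g(n) with n^(2/3) = o(g(n)) and g(n) = o(n log²(n)), i.e. O(n^(2/3)) ≺ g ≺ O(n log² n).
Check each option:
  A. n⁵ — O(n⁵) does not grow strictly slower than h(n)
  B. 2 log(n) — O(log n) does not grow strictly faster than f(n)
  C. n + 100 — O(n) is strictly between O(n^(2/3)) and O(n log² n) ✓
  D. 2ⁿ — O(2ⁿ) does not grow strictly slower than h(n)

Only option C (n + 100) lies strictly between.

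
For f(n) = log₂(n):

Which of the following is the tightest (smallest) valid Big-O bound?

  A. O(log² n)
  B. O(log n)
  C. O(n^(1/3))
B

f(n) = log₂(n) is O(log n).
All listed options are valid Big-O bounds (upper bounds),
but O(log n) is the tightest (smallest valid bound).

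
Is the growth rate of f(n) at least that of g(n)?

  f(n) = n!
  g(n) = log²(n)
True

f(n) = n! is O(n!), and g(n) = log²(n) is O(log² n).
Since O(n!) grows at least as fast as O(log² n), f(n) = Ω(g(n)) is true.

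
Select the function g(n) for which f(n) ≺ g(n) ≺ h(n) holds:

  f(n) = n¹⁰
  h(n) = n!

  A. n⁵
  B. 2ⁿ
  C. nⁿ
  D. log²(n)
B

We need g(n) with n¹⁰ = o(g(n)) and g(n) = o(n!), i.e. O(n¹⁰) ≺ g ≺ O(n!).
Check each option:
  A. n⁵ — O(n⁵) does not grow strictly faster than f(n)
  B. 2ⁿ — O(2ⁿ) is strictly between O(n¹⁰) and O(n!) ✓
  C. nⁿ — O(nⁿ) does not grow strictly slower than h(n)
  D. log²(n) — O(log² n) does not grow strictly faster than f(n)

Only option B (2ⁿ) lies strictly between.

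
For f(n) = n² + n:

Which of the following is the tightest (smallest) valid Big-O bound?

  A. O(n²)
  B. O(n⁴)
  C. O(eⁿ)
A

f(n) = n² + n is O(n²).
All listed options are valid Big-O bounds (upper bounds),
but O(n²) is the tightest (smallest valid bound).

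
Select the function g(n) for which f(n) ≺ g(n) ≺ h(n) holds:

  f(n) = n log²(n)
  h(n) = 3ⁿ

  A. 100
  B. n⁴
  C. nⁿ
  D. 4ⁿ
B

We need g(n) with n log²(n) = o(g(n)) and g(n) = o(3ⁿ), i.e. O(n log² n) ≺ g ≺ O(3ⁿ).
Check each option:
  A. 100 — O(1) does not grow strictly faster than f(n)
  B. n⁴ — O(n⁴) is strictly between O(n log² n) and O(3ⁿ) ✓
  C. nⁿ — O(nⁿ) does not grow strictly slower than h(n)
  D. 4ⁿ — O(4ⁿ) does not grow strictly slower than h(n)

Only option B (n⁴) lies strictly between.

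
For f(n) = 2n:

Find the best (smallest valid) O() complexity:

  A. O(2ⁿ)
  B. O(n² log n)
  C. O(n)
C

f(n) = 2n is O(n).
All listed options are valid Big-O bounds (upper bounds),
but O(n) is the tightest (smallest valid bound).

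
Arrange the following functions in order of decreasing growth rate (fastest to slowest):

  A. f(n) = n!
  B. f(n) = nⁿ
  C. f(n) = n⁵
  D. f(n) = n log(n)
B > A > C > D

Comparing growth rates:
B = nⁿ is O(nⁿ)
A = n! is O(n!)
C = n⁵ is O(n⁵)
D = n log(n) is O(n log n)

Therefore, the order from fastest to slowest is: B > A > C > D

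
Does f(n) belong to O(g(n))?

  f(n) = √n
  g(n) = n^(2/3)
True

f(n) = √n is O(√n), and g(n) = n^(2/3) is O(n^(2/3)).
Since O(√n) ⊆ O(n^(2/3)) (f grows no faster than g), f(n) = O(g(n)) is true.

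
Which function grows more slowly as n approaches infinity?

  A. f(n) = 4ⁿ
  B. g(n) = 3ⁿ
B

f(n) = 4ⁿ is O(4ⁿ), while g(n) = 3ⁿ is O(3ⁿ).
Since O(3ⁿ) grows slower than O(4ⁿ), g(n) is dominated.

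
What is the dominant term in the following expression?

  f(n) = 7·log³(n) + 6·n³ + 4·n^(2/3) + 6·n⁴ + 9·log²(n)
6·n⁴

Looking at each term:
  - 7·log³(n) is O(log³ n)
  - 6·n³ is O(n³)
  - 4·n^(2/3) is O(n^(2/3))
  - 6·n⁴ is O(n⁴)
  - 9·log²(n) is O(log² n)

The term 6·n⁴ (O(n⁴)) grows fastest and dominates all others.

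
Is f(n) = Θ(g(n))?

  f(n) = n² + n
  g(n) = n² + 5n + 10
True

f(n) = n² + n and g(n) = n² + 5n + 10 are both O(n²).
Since they have the same asymptotic growth rate, f(n) = Θ(g(n)) is true.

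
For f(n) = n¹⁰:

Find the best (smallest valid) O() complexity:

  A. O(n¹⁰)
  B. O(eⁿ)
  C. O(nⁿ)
A

f(n) = n¹⁰ is O(n¹⁰).
All listed options are valid Big-O bounds (upper bounds),
but O(n¹⁰) is the tightest (smallest valid bound).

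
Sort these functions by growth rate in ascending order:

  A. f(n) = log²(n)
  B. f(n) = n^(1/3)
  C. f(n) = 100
C < A < B

Comparing growth rates:
C = 100 is O(1)
A = log²(n) is O(log² n)
B = n^(1/3) is O(n^(1/3))

Therefore, the order from slowest to fastest is: C < A < B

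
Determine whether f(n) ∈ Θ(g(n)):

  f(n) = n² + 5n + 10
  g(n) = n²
True

f(n) = n² + 5n + 10 and g(n) = n² are both O(n²).
Since they have the same asymptotic growth rate, f(n) = Θ(g(n)) is true.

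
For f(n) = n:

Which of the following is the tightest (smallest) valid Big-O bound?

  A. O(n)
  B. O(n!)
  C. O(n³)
A

f(n) = n is O(n).
All listed options are valid Big-O bounds (upper bounds),
but O(n) is the tightest (smallest valid bound).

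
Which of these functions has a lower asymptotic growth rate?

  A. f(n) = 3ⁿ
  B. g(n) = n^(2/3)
B

f(n) = 3ⁿ is O(3ⁿ), while g(n) = n^(2/3) is O(n^(2/3)).
Since O(n^(2/3)) grows slower than O(3ⁿ), g(n) is dominated.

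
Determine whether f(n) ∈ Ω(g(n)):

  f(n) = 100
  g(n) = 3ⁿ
False

f(n) = 100 is O(1), and g(n) = 3ⁿ is O(3ⁿ).
Since O(1) grows slower than O(3ⁿ), f(n) = Ω(g(n)) is false.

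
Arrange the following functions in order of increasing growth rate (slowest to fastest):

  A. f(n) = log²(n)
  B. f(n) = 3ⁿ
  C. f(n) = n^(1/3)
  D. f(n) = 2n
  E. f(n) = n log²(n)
A < C < D < E < B

Comparing growth rates:
A = log²(n) is O(log² n)
C = n^(1/3) is O(n^(1/3))
D = 2n is O(n)
E = n log²(n) is O(n log² n)
B = 3ⁿ is O(3ⁿ)

Therefore, the order from slowest to fastest is: A < C < D < E < B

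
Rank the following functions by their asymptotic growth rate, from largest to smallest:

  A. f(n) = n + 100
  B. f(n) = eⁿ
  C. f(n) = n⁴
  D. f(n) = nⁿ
D > B > C > A

Comparing growth rates:
D = nⁿ is O(nⁿ)
B = eⁿ is O(eⁿ)
C = n⁴ is O(n⁴)
A = n + 100 is O(n)

Therefore, the order from fastest to slowest is: D > B > C > A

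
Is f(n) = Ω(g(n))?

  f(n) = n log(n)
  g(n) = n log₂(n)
True

f(n) = n log(n) and g(n) = n log₂(n) are both O(n log n).
Big-Ω permits equal growth rates (f ≥ c·g for some c > 0), so f(n) = Ω(g(n)) is true.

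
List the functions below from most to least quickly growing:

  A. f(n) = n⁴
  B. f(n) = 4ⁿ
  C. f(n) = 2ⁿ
B > C > A

Comparing growth rates:
B = 4ⁿ is O(4ⁿ)
C = 2ⁿ is O(2ⁿ)
A = n⁴ is O(n⁴)

Therefore, the order from fastest to slowest is: B > C > A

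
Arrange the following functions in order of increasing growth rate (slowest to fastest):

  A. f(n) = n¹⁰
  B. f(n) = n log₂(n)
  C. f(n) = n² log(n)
B < C < A

Comparing growth rates:
B = n log₂(n) is O(n log n)
C = n² log(n) is O(n² log n)
A = n¹⁰ is O(n¹⁰)

Therefore, the order from slowest to fastest is: B < C < A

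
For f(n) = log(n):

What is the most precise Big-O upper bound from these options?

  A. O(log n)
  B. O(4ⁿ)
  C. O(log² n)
A

f(n) = log(n) is O(log n).
All listed options are valid Big-O bounds (upper bounds),
but O(log n) is the tightest (smallest valid bound).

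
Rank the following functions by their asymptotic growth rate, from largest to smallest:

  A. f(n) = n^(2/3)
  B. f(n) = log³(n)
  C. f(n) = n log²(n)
C > A > B

Comparing growth rates:
C = n log²(n) is O(n log² n)
A = n^(2/3) is O(n^(2/3))
B = log³(n) is O(log³ n)

Therefore, the order from fastest to slowest is: C > A > B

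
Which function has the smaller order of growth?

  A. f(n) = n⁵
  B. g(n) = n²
B

f(n) = n⁵ is O(n⁵), while g(n) = n² is O(n²).
Since O(n²) grows slower than O(n⁵), g(n) is dominated.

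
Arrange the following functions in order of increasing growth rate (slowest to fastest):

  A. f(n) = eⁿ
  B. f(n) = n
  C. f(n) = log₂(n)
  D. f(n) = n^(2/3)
C < D < B < A

Comparing growth rates:
C = log₂(n) is O(log n)
D = n^(2/3) is O(n^(2/3))
B = n is O(n)
A = eⁿ is O(eⁿ)

Therefore, the order from slowest to fastest is: C < D < B < A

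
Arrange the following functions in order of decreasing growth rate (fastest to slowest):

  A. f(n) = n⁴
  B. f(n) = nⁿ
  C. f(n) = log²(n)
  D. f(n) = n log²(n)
B > A > D > C

Comparing growth rates:
B = nⁿ is O(nⁿ)
A = n⁴ is O(n⁴)
D = n log²(n) is O(n log² n)
C = log²(n) is O(log² n)

Therefore, the order from fastest to slowest is: B > A > D > C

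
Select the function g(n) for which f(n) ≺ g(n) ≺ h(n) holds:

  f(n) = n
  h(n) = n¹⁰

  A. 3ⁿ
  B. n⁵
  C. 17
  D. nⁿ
B

We need g(n) with n = o(g(n)) and g(n) = o(n¹⁰), i.e. O(n) ≺ g ≺ O(n¹⁰).
Check each option:
  A. 3ⁿ — O(3ⁿ) does not grow strictly slower than h(n)
  B. n⁵ — O(n⁵) is strictly between O(n) and O(n¹⁰) ✓
  C. 17 — O(1) does not grow strictly faster than f(n)
  D. nⁿ — O(nⁿ) does not grow strictly slower than h(n)

Only option B (n⁵) lies strictly between.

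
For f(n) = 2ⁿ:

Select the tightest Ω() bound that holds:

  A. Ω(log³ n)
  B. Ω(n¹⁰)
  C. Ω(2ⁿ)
C

f(n) = 2ⁿ is Ω(2ⁿ).
All listed options are valid Big-Ω bounds (lower bounds),
but Ω(2ⁿ) is the tightest (largest valid bound).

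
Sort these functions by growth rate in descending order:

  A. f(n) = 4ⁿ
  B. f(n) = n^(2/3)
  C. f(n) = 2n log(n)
A > C > B

Comparing growth rates:
A = 4ⁿ is O(4ⁿ)
C = 2n log(n) is O(n log n)
B = n^(2/3) is O(n^(2/3))

Therefore, the order from fastest to slowest is: A > C > B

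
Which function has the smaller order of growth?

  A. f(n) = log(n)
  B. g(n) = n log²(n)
A

f(n) = log(n) is O(log n), while g(n) = n log²(n) is O(n log² n).
Since O(log n) grows slower than O(n log² n), f(n) is dominated.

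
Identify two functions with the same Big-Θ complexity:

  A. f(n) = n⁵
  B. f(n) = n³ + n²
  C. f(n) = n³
B and C

Examining each function:
  A. n⁵ is O(n⁵)
  B. n³ + n² is O(n³)
  C. n³ is O(n³)

Functions B and C both have the same complexity class.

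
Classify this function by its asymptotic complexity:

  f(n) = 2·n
O(n)

The dominant term in 2·n is 2·n, which is Θ(n).
Constants are absorbed, so the tightest bound is O(n).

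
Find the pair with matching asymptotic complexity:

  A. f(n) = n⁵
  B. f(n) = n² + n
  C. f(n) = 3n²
B and C

Examining each function:
  A. n⁵ is O(n⁵)
  B. n² + n is O(n²)
  C. 3n² is O(n²)

Functions B and C both have the same complexity class.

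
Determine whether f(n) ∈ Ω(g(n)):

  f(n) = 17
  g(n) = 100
True

f(n) = 17 and g(n) = 100 are both O(1).
Big-Ω permits equal growth rates (f ≥ c·g for some c > 0), so f(n) = Ω(g(n)) is true.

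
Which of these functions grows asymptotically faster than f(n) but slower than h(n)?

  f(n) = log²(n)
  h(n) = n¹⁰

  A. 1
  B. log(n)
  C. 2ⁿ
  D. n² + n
D

We need g(n) with log²(n) = o(g(n)) and g(n) = o(n¹⁰), i.e. O(log² n) ≺ g ≺ O(n¹⁰).
Check each option:
  A. 1 — O(1) does not grow strictly faster than f(n)
  B. log(n) — O(log n) does not grow strictly faster than f(n)
  C. 2ⁿ — O(2ⁿ) does not grow strictly slower than h(n)
  D. n² + n — O(n²) is strictly between O(log² n) and O(n¹⁰) ✓

Only option D (n² + n) lies strictly between.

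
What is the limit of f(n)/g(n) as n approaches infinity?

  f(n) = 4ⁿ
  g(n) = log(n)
∞

Since 4ⁿ (O(4ⁿ)) grows faster than log(n) (O(log n)),
the ratio f(n)/g(n) → ∞ as n → ∞.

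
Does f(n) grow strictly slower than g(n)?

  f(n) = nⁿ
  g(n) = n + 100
False

f(n) = nⁿ is O(nⁿ), and g(n) = n + 100 is O(n).
Since O(nⁿ) grows faster than or equal to O(n), f(n) = o(g(n)) is false.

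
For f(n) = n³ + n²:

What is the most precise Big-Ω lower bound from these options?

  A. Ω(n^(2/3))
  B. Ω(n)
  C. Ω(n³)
C

f(n) = n³ + n² is Ω(n³).
All listed options are valid Big-Ω bounds (lower bounds),
but Ω(n³) is the tightest (largest valid bound).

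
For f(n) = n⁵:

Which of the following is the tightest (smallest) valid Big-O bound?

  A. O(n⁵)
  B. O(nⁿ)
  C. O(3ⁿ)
A

f(n) = n⁵ is O(n⁵).
All listed options are valid Big-O bounds (upper bounds),
but O(n⁵) is the tightest (smallest valid bound).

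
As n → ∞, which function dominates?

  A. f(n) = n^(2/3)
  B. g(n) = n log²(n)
B

f(n) = n^(2/3) is O(n^(2/3)), while g(n) = n log²(n) is O(n log² n).
Since O(n log² n) grows faster than O(n^(2/3)), g(n) dominates.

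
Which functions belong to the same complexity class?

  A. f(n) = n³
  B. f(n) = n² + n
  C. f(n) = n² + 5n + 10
B and C

Examining each function:
  A. n³ is O(n³)
  B. n² + n is O(n²)
  C. n² + 5n + 10 is O(n²)

Functions B and C both have the same complexity class.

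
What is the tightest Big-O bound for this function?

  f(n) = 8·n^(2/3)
O(n^(2/3))

The dominant term in 8·n^(2/3) is 8·n^(2/3), which is Θ(n^(2/3)).
Constants are absorbed, so the tightest bound is O(n^(2/3)).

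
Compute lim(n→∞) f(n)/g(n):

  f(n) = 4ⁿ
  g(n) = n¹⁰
∞

Since 4ⁿ (O(4ⁿ)) grows faster than n¹⁰ (O(n¹⁰)),
the ratio f(n)/g(n) → ∞ as n → ∞.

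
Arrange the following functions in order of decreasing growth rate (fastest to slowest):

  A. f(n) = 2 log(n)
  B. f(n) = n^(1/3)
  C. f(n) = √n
C > B > A

Comparing growth rates:
C = √n is O(√n)
B = n^(1/3) is O(n^(1/3))
A = 2 log(n) is O(log n)

Therefore, the order from fastest to slowest is: C > B > A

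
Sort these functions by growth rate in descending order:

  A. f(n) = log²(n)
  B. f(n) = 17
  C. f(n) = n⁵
C > A > B

Comparing growth rates:
C = n⁵ is O(n⁵)
A = log²(n) is O(log² n)
B = 17 is O(1)

Therefore, the order from fastest to slowest is: C > A > B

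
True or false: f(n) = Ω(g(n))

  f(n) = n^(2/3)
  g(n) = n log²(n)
False

f(n) = n^(2/3) is O(n^(2/3)), and g(n) = n log²(n) is O(n log² n).
Since O(n^(2/3)) grows slower than O(n log² n), f(n) = Ω(g(n)) is false.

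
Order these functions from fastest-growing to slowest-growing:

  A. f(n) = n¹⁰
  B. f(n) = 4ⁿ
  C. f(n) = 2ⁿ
B > C > A

Comparing growth rates:
B = 4ⁿ is O(4ⁿ)
C = 2ⁿ is O(2ⁿ)
A = n¹⁰ is O(n¹⁰)

Therefore, the order from fastest to slowest is: B > C > A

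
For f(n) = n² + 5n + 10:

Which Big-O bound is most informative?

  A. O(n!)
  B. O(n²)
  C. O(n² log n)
B

f(n) = n² + 5n + 10 is O(n²).
All listed options are valid Big-O bounds (upper bounds),
but O(n²) is the tightest (smallest valid bound).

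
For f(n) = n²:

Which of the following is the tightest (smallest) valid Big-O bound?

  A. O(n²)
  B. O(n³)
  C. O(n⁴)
A

f(n) = n² is O(n²).
All listed options are valid Big-O bounds (upper bounds),
but O(n²) is the tightest (smallest valid bound).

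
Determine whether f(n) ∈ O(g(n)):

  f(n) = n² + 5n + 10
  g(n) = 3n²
True

f(n) = n² + 5n + 10 and g(n) = 3n² are both O(n²).
Big-O permits equal growth rates (f ≤ c·g for some c), so f(n) = O(g(n)) is true.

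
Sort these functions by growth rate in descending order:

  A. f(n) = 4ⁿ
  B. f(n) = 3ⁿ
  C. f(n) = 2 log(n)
A > B > C

Comparing growth rates:
A = 4ⁿ is O(4ⁿ)
B = 3ⁿ is O(3ⁿ)
C = 2 log(n) is O(log n)

Therefore, the order from fastest to slowest is: A > B > C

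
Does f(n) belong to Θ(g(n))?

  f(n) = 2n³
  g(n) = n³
True

f(n) = 2n³ and g(n) = n³ are both O(n³).
Since they have the same asymptotic growth rate, f(n) = Θ(g(n)) is true.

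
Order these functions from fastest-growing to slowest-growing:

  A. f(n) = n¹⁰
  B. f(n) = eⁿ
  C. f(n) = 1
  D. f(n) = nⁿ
D > B > A > C

Comparing growth rates:
D = nⁿ is O(nⁿ)
B = eⁿ is O(eⁿ)
A = n¹⁰ is O(n¹⁰)
C = 1 is O(1)

Therefore, the order from fastest to slowest is: D > B > A > C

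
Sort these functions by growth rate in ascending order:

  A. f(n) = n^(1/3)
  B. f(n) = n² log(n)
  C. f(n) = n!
A < B < C

Comparing growth rates:
A = n^(1/3) is O(n^(1/3))
B = n² log(n) is O(n² log n)
C = n! is O(n!)

Therefore, the order from slowest to fastest is: A < B < C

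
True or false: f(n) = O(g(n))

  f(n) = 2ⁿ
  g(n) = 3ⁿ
True

f(n) = 2ⁿ is O(2ⁿ), and g(n) = 3ⁿ is O(3ⁿ).
Since O(2ⁿ) ⊆ O(3ⁿ) (f grows no faster than g), f(n) = O(g(n)) is true.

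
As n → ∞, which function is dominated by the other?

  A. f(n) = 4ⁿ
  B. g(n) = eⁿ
B

f(n) = 4ⁿ is O(4ⁿ), while g(n) = eⁿ is O(eⁿ).
Since O(eⁿ) grows slower than O(4ⁿ), g(n) is dominated.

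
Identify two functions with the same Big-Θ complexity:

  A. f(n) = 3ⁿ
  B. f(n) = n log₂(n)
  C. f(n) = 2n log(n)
B and C

Examining each function:
  A. 3ⁿ is O(3ⁿ)
  B. n log₂(n) is O(n log n)
  C. 2n log(n) is O(n log n)

Functions B and C both have the same complexity class.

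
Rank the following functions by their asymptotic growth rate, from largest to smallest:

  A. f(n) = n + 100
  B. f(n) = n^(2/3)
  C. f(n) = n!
C > A > B

Comparing growth rates:
C = n! is O(n!)
A = n + 100 is O(n)
B = n^(2/3) is O(n^(2/3))

Therefore, the order from fastest to slowest is: C > A > B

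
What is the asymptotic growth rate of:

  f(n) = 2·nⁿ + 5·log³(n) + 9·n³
Θ(nⁿ)

Order the terms by growth rate: 5·log³(n) ≺ 9·n³ ≺ 2·nⁿ.
The fastest-growing term 2·nⁿ dominates as n → ∞; dropping its constant factor gives Θ(nⁿ).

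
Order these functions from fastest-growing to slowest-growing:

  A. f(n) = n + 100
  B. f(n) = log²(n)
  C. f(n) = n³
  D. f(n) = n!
D > C > A > B

Comparing growth rates:
D = n! is O(n!)
C = n³ is O(n³)
A = n + 100 is O(n)
B = log²(n) is O(log² n)

Therefore, the order from fastest to slowest is: D > C > A > B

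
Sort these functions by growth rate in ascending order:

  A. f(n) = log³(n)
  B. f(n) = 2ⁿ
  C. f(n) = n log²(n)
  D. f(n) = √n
A < D < C < B

Comparing growth rates:
A = log³(n) is O(log³ n)
D = √n is O(√n)
C = n log²(n) is O(n log² n)
B = 2ⁿ is O(2ⁿ)

Therefore, the order from slowest to fastest is: A < D < C < B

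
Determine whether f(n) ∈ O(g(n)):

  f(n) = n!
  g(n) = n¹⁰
False

f(n) = n! is O(n!), and g(n) = n¹⁰ is O(n¹⁰).
Since O(n!) grows faster than O(n¹⁰), f(n) = O(g(n)) is false.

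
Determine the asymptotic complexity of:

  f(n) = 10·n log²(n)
O(n log² n)

The dominant term in 10·n log²(n) is 10·n log²(n), which is Θ(n log² n).
Constants are absorbed, so the tightest bound is O(n log² n).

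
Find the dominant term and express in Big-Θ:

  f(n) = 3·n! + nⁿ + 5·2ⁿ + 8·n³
Θ(nⁿ)

Order the terms by growth rate: 8·n³ ≺ 5·2ⁿ ≺ 3·n! ≺ nⁿ.
The fastest-growing term nⁿ dominates as n → ∞; dropping its constant factor gives Θ(nⁿ).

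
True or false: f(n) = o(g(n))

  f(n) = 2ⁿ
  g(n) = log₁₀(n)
False

f(n) = 2ⁿ is O(2ⁿ), and g(n) = log₁₀(n) is O(log n).
Since O(2ⁿ) grows faster than or equal to O(log n), f(n) = o(g(n)) is false.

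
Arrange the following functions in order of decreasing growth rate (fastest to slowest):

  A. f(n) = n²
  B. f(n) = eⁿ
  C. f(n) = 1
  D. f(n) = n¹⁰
B > D > A > C

Comparing growth rates:
B = eⁿ is O(eⁿ)
D = n¹⁰ is O(n¹⁰)
A = n² is O(n²)
C = 1 is O(1)

Therefore, the order from fastest to slowest is: B > D > A > C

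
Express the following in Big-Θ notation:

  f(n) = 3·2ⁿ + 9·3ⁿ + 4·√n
Θ(3ⁿ)

Order the terms by growth rate: 4·√n ≺ 3·2ⁿ ≺ 9·3ⁿ.
The fastest-growing term 9·3ⁿ dominates as n → ∞; dropping its constant factor gives Θ(3ⁿ).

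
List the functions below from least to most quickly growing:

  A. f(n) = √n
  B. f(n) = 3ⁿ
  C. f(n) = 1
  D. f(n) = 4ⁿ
C < A < B < D

Comparing growth rates:
C = 1 is O(1)
A = √n is O(√n)
B = 3ⁿ is O(3ⁿ)
D = 4ⁿ is O(4ⁿ)

Therefore, the order from slowest to fastest is: C < A < B < D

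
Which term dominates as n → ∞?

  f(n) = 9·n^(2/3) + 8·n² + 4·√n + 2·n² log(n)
2·n² log(n)

Looking at each term:
  - 9·n^(2/3) is O(n^(2/3))
  - 8·n² is O(n²)
  - 4·√n is O(√n)
  - 2·n² log(n) is O(n² log n)

The term 2·n² log(n) (O(n² log n)) grows fastest and dominates all others.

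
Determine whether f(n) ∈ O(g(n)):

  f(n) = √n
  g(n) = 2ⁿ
True

f(n) = √n is O(√n), and g(n) = 2ⁿ is O(2ⁿ).
Since O(√n) ⊆ O(2ⁿ) (f grows no faster than g), f(n) = O(g(n)) is true.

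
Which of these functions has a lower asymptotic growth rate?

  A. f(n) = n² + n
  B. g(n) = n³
A

f(n) = n² + n is O(n²), while g(n) = n³ is O(n³).
Since O(n²) grows slower than O(n³), f(n) is dominated.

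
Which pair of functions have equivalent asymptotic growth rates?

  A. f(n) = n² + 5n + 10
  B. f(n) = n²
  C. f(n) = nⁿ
A and B

Examining each function:
  A. n² + 5n + 10 is O(n²)
  B. n² is O(n²)
  C. nⁿ is O(nⁿ)

Functions A and B both have the same complexity class.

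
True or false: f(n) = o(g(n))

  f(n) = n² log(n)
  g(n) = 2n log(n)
False

f(n) = n² log(n) is O(n² log n), and g(n) = 2n log(n) is O(n log n).
Since O(n² log n) grows faster than or equal to O(n log n), f(n) = o(g(n)) is false.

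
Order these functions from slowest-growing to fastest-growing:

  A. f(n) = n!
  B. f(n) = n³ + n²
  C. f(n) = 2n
C < B < A

Comparing growth rates:
C = 2n is O(n)
B = n³ + n² is O(n³)
A = n! is O(n!)

Therefore, the order from slowest to fastest is: C < B < A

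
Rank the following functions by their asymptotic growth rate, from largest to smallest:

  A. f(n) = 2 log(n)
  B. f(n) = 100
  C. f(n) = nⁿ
C > A > B

Comparing growth rates:
C = nⁿ is O(nⁿ)
A = 2 log(n) is O(log n)
B = 100 is O(1)

Therefore, the order from fastest to slowest is: C > A > B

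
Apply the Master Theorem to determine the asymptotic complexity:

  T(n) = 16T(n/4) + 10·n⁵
Θ(n⁵)

Master Theorem: a = 16, b = 4, f(n) = 10·n⁵.
Compute the critical exponent d = log₄(16) = 2.
Compare f(n) = Θ(n⁵) against n^d:
  k = 5 > d = 2, so f(n) = Ω(n^(d+ε)) — Case 3.
  Regularity: a·(n/b)^5/n^5 = a/b^5 = 16/1024 < 1 ✓.
  The top-level work dominates: T(n) = Θ(f(n)) = Θ(n⁵).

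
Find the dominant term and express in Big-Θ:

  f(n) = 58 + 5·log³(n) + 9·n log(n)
Θ(n log n)

Order the terms by growth rate: 58 ≺ 5·log³(n) ≺ 9·n log(n).
The fastest-growing term 9·n log(n) dominates as n → ∞; dropping its constant factor gives Θ(n log n).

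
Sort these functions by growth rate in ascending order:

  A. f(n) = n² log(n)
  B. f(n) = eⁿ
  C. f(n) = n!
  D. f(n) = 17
D < A < B < C

Comparing growth rates:
D = 17 is O(1)
A = n² log(n) is O(n² log n)
B = eⁿ is O(eⁿ)
C = n! is O(n!)

Therefore, the order from slowest to fastest is: D < A < B < C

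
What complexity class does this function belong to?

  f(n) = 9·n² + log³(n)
O(n²)

The dominant term in 9·n² + log³(n) is 9·n², which is Θ(n²).
Lower-order terms (log³(n)) are asymptotically negligible.
Constants are absorbed, so the tightest bound is O(n²).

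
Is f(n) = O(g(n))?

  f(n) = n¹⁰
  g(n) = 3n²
False

f(n) = n¹⁰ is O(n¹⁰), and g(n) = 3n² is O(n²).
Since O(n¹⁰) grows faster than O(n²), f(n) = O(g(n)) is false.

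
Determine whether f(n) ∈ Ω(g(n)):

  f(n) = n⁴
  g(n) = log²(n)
True

f(n) = n⁴ is O(n⁴), and g(n) = log²(n) is O(log² n).
Since O(n⁴) grows at least as fast as O(log² n), f(n) = Ω(g(n)) is true.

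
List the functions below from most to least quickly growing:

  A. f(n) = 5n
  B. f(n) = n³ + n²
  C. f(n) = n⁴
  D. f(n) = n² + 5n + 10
C > B > D > A

Comparing growth rates:
C = n⁴ is O(n⁴)
B = n³ + n² is O(n³)
D = n² + 5n + 10 is O(n²)
A = 5n is O(n)

Therefore, the order from fastest to slowest is: C > B > D > A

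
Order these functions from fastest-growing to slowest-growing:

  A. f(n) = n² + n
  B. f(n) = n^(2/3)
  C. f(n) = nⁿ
C > A > B

Comparing growth rates:
C = nⁿ is O(nⁿ)
A = n² + n is O(n²)
B = n^(2/3) is O(n^(2/3))

Therefore, the order from fastest to slowest is: C > A > B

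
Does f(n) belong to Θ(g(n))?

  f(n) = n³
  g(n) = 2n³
True

f(n) = n³ and g(n) = 2n³ are both O(n³).
Since they have the same asymptotic growth rate, f(n) = Θ(g(n)) is true.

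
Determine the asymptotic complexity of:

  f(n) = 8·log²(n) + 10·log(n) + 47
O(log² n)

The dominant term in 8·log²(n) + 10·log(n) + 47 is 8·log²(n), which is Θ(log² n).
Lower-order terms (10·log(n), 47) are asymptotically negligible.
Constants are absorbed, so the tightest bound is O(log² n).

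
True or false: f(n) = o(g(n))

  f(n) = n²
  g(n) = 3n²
False

f(n) = n² is O(n²), and g(n) = 3n² is O(n²).
Since they have the same growth rate, f(n) = o(g(n)) is false.
(f = o(g) requires f to grow strictly slower, not equal.)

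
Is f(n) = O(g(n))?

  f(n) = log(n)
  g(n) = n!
True

f(n) = log(n) is O(log n), and g(n) = n! is O(n!).
Since O(log n) ⊆ O(n!) (f grows no faster than g), f(n) = O(g(n)) is true.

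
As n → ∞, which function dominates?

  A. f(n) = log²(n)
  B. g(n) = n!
B

f(n) = log²(n) is O(log² n), while g(n) = n! is O(n!).
Since O(n!) grows faster than O(log² n), g(n) dominates.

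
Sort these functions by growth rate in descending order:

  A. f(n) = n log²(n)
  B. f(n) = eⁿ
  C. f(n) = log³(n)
B > A > C

Comparing growth rates:
B = eⁿ is O(eⁿ)
A = n log²(n) is O(n log² n)
C = log³(n) is O(log³ n)

Therefore, the order from fastest to slowest is: B > A > C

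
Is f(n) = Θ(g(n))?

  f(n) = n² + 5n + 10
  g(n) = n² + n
True

f(n) = n² + 5n + 10 and g(n) = n² + n are both O(n²).
Since they have the same asymptotic growth rate, f(n) = Θ(g(n)) is true.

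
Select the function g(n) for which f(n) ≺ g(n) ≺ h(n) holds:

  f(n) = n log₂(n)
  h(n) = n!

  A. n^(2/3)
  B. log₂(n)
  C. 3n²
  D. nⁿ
C

We need g(n) with n log₂(n) = o(g(n)) and g(n) = o(n!), i.e. O(n log n) ≺ g ≺ O(n!).
Check each option:
  A. n^(2/3) — O(n^(2/3)) does not grow strictly faster than f(n)
  B. log₂(n) — O(log n) does not grow strictly faster than f(n)
  C. 3n² — O(n²) is strictly between O(n log n) and O(n!) ✓
  D. nⁿ — O(nⁿ) does not grow strictly slower than h(n)

Only option C (3n²) lies strictly between.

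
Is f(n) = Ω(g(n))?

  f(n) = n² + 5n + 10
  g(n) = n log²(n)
True

f(n) = n² + 5n + 10 is O(n²), and g(n) = n log²(n) is O(n log² n).
Since O(n²) grows at least as fast as O(n log² n), f(n) = Ω(g(n)) is true.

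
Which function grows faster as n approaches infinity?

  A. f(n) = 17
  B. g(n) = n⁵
B

f(n) = 17 is O(1), while g(n) = n⁵ is O(n⁵).
Since O(n⁵) grows faster than O(1), g(n) dominates.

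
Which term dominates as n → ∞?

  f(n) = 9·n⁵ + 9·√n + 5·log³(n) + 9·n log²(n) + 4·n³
9·n⁵

Looking at each term:
  - 9·n⁵ is O(n⁵)
  - 9·√n is O(√n)
  - 5·log³(n) is O(log³ n)
  - 9·n log²(n) is O(n log² n)
  - 4·n³ is O(n³)

The term 9·n⁵ (O(n⁵)) grows fastest and dominates all others.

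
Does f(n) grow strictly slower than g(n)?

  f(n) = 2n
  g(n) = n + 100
False

f(n) = 2n is O(n), and g(n) = n + 100 is O(n).
Since they have the same growth rate, f(n) = o(g(n)) is false.
(f = o(g) requires f to grow strictly slower, not equal.)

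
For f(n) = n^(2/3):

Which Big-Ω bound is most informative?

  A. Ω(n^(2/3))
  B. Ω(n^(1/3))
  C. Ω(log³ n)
A

f(n) = n^(2/3) is Ω(n^(2/3)).
All listed options are valid Big-Ω bounds (lower bounds),
but Ω(n^(2/3)) is the tightest (largest valid bound).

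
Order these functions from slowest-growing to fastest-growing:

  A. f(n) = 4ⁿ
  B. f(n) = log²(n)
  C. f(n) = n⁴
B < C < A

Comparing growth rates:
B = log²(n) is O(log² n)
C = n⁴ is O(n⁴)
A = 4ⁿ is O(4ⁿ)

Therefore, the order from slowest to fastest is: B < C < A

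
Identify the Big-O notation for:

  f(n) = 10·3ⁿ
O(3ⁿ)

The dominant term in 10·3ⁿ is 10·3ⁿ, which is Θ(3ⁿ).
Constants are absorbed, so the tightest bound is O(3ⁿ).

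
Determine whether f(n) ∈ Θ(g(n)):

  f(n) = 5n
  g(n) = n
True

f(n) = 5n and g(n) = n are both O(n).
Since they have the same asymptotic growth rate, f(n) = Θ(g(n)) is true.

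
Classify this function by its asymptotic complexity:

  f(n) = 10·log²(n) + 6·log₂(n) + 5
O(log² n)

The dominant term in 10·log²(n) + 6·log₂(n) + 5 is 10·log²(n), which is Θ(log² n).
Lower-order terms (6·log₂(n), 5) are asymptotically negligible.
Constants are absorbed, so the tightest bound is O(log² n).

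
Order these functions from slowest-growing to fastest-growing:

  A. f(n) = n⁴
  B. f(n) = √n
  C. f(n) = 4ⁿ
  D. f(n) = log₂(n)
D < B < A < C

Comparing growth rates:
D = log₂(n) is O(log n)
B = √n is O(√n)
A = n⁴ is O(n⁴)
C = 4ⁿ is O(4ⁿ)

Therefore, the order from slowest to fastest is: D < B < A < C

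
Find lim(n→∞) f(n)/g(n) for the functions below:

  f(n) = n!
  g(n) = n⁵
∞

Since n! (O(n!)) grows faster than n⁵ (O(n⁵)),
the ratio f(n)/g(n) → ∞ as n → ∞.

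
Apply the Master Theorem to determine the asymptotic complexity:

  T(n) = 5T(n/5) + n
Θ(n log n)

Master Theorem: a = 5, b = 5, f(n) = n.
Compute the critical exponent d = log₅(5) = 1.
Compare f(n) = Θ(n) against n^d:
  k = 1 = d, so f(n) = Θ(n^d) — Case 2.
  Work is balanced across levels: T(n) = Θ(n^d log n) = Θ(n log n).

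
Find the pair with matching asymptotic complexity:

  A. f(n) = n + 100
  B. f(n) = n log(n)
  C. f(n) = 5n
A and C

Examining each function:
  A. n + 100 is O(n)
  B. n log(n) is O(n log n)
  C. 5n is O(n)

Functions A and C both have the same complexity class.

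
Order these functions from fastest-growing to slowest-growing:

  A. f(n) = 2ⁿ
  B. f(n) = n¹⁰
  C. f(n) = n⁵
A > B > C

Comparing growth rates:
A = 2ⁿ is O(2ⁿ)
B = n¹⁰ is O(n¹⁰)
C = n⁵ is O(n⁵)

Therefore, the order from fastest to slowest is: A > B > C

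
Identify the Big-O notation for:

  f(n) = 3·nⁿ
O(nⁿ)

The dominant term in 3·nⁿ is 3·nⁿ, which is Θ(nⁿ).
Constants are absorbed, so the tightest bound is O(nⁿ).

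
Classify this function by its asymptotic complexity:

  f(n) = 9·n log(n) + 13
O(n log n)

The dominant term in 9·n log(n) + 13 is 9·n log(n), which is Θ(n log n).
Lower-order terms (13) are asymptotically negligible.
Constants are absorbed, so the tightest bound is O(n log n).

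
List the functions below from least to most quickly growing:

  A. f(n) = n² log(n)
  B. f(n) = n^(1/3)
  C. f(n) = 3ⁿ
B < A < C

Comparing growth rates:
B = n^(1/3) is O(n^(1/3))
A = n² log(n) is O(n² log n)
C = 3ⁿ is O(3ⁿ)

Therefore, the order from slowest to fastest is: B < A < C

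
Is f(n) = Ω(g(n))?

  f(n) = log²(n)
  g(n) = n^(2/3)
False

f(n) = log²(n) is O(log² n), and g(n) = n^(2/3) is O(n^(2/3)).
Since O(log² n) grows slower than O(n^(2/3)), f(n) = Ω(g(n)) is false.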